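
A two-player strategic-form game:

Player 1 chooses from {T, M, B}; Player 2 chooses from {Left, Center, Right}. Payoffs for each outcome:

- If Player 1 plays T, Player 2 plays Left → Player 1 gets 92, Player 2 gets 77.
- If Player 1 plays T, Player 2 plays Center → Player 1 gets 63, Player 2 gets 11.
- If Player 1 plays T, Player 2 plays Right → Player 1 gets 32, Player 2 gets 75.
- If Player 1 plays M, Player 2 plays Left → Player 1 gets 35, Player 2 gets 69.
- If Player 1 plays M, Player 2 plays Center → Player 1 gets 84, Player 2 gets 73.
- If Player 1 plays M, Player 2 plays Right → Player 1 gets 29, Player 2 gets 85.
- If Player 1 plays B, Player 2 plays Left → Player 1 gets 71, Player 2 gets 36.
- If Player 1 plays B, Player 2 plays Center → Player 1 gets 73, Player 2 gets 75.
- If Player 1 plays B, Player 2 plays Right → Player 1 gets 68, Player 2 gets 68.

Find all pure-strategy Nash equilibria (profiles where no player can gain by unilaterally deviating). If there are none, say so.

(T, Left): Player 1 gets 92, best alternative 71; Player 2 gets 77, best alternative 75. No profitable deviation — NE.
(T, Center): Player 1 can switch to M (63 → 84). Not NE.
(T, Right): Player 1 can switch to B (32 → 68). Not NE.
(M, Left): Player 1 can switch to T (35 → 92). Not NE.
(M, Center): Player 2 can switch to Right (73 → 85). Not NE.
(M, Right): Player 1 can switch to T (29 → 32). Not NE.
(B, Left): Player 1 can switch to T (71 → 92). Not NE.
(The remaining 2 profiles each have a profitable deviation by the same check.)

(T, Left)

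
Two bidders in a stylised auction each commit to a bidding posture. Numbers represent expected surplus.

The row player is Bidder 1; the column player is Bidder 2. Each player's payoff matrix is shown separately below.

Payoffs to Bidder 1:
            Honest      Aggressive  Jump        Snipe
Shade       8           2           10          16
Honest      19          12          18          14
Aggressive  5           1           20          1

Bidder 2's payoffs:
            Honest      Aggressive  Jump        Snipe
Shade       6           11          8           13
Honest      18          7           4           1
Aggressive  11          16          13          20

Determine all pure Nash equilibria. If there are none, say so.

Pure-strategy Nash equilibria: (Shade, Snipe); (Honest, Honest)

Bidder 1 against Honest: payoffs 8, 19, 5 → best response Honest.
Bidder 1 against Aggressive: payoffs 2, 12, 1 → best response Honest.
Bidder 1 against Jump: payoffs 10, 18, 20 → best response Aggressive.
Bidder 1 against Snipe: payoffs 16, 14, 1 → best response Shade.
Bidder 2 against Shade: payoffs 6, 11, 8, 13 → best response Snipe.
Bidder 2 against Honest: payoffs 18, 7, 4, 1 → best response Honest.
Bidder 2 against Aggressive: payoffs 11, 16, 13, 20 → best response Snipe.
Mutual best responses: (Shade, Snipe); (Honest, Honest).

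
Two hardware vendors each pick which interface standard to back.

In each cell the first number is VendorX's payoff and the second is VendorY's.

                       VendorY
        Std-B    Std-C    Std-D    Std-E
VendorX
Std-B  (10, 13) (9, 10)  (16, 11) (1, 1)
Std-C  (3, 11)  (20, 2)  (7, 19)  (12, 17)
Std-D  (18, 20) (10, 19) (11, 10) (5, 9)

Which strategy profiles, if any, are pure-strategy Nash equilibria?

Mark each player's best response to every combination of opponents' strategies; a profile where every player is best-responding is a pure Nash equilibrium.
VendorX against Std-B: payoffs 10, 3, 18 → best response Std-D.
VendorX against Std-C: payoffs 9, 20, 10 → best response Std-C.
VendorX against Std-D: payoffs 16, 7, 11 → best response Std-B.
VendorX against Std-E: payoffs 1, 12, 5 → best response Std-C.
VendorY against Std-B: payoffs 13, 10, 11, 1 → best response Std-B.
VendorY against Std-C: payoffs 11, 2, 19, 17 → best response Std-D.
VendorY against Std-D: payoffs 20, 19, 10, 9 → best response Std-B.
Mutual best responses: (Std-D, Std-B).

Pure NE: (Std-D, Std-B)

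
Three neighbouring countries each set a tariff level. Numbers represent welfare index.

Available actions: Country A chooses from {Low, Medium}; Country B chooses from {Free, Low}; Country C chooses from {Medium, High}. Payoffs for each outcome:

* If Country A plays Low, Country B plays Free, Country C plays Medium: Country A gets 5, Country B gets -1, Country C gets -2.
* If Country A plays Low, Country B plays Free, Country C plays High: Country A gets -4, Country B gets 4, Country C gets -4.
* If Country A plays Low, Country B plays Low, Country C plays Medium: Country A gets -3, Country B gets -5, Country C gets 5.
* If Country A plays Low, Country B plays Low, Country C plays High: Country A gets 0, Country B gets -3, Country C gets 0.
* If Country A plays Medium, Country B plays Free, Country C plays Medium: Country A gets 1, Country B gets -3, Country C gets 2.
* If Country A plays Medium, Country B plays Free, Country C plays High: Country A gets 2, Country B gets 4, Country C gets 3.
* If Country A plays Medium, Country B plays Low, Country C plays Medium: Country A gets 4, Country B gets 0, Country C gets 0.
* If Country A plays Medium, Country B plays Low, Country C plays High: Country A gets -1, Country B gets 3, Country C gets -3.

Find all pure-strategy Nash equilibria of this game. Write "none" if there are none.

The pure Nash equilibria are (Low, Free, Medium); (Medium, Free, High); (Medium, Low, Medium).

For each strategy profile, look for a profitable unilateral deviation.
(Low, Free, Medium): Country A gets 5, best alternative 1; Country B gets -1, best alternative -5; Country C gets -2, best alternative -4. No profitable deviation — NE.
(Low, Free, High): Country A can switch to Medium (-4 → 2). Not NE.
(Low, Low, Medium): Country A can switch to Medium (-3 → 4). Not NE.
(Low, Low, High): Country B can switch to Free (-3 → 4). Not NE.
(Medium, Free, Medium): Country A can switch to Low (1 → 5). Not NE.
(Medium, Free, High): Country A gets 2, best alternative -4; Country B gets 4, best alternative 3; Country C gets 3, best alternative 2. No profitable deviation — NE.
(Medium, Low, Medium): Country A gets 4, best alternative -3; Country B gets 0, best alternative -3; Country C gets 0, best alternative -3. No profitable deviation — NE.
(Medium, Low, High): Country A can switch to Low (-1 → 0). Not NE.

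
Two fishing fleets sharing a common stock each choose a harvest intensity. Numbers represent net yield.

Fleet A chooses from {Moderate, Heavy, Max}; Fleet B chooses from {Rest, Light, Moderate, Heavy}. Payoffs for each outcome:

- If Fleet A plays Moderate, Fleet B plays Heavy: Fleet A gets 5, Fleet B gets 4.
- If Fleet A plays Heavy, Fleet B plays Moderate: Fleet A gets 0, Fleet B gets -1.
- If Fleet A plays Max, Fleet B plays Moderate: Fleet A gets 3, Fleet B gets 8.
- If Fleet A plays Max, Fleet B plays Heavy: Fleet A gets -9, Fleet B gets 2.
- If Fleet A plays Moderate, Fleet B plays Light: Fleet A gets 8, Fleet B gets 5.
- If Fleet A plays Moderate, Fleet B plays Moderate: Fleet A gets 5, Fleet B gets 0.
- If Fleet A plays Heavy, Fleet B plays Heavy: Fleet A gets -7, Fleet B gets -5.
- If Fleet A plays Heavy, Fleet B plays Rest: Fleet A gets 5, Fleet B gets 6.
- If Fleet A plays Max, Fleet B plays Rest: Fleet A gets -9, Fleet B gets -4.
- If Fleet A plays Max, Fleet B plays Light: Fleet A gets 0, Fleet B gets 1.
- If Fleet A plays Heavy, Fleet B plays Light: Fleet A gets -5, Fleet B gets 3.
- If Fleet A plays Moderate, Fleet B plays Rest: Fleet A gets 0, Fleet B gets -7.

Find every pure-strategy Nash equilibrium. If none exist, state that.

Pure-strategy Nash equilibria: (Moderate, Light) and (Heavy, Rest)

For each player, find the best response to each opponent profile; mutual best responses are the pure NE.
Fleet A against Rest: payoffs 0, 5, -9 → best response Heavy.
Fleet A against Light: payoffs 8, -5, 0 → best response Moderate.
Fleet A against Moderate: payoffs 5, 0, 3 → best response Moderate.
Fleet A against Heavy: payoffs 5, -7, -9 → best response Moderate.
Fleet B against Moderate: payoffs -7, 5, 0, 4 → best response Light.
Fleet B against Heavy: payoffs 6, 3, -1, -5 → best response Rest.
Fleet B against Max: payoffs -4, 1, 8, 2 → best response Moderate.
Mutual best responses: (Moderate, Light); (Heavy, Rest).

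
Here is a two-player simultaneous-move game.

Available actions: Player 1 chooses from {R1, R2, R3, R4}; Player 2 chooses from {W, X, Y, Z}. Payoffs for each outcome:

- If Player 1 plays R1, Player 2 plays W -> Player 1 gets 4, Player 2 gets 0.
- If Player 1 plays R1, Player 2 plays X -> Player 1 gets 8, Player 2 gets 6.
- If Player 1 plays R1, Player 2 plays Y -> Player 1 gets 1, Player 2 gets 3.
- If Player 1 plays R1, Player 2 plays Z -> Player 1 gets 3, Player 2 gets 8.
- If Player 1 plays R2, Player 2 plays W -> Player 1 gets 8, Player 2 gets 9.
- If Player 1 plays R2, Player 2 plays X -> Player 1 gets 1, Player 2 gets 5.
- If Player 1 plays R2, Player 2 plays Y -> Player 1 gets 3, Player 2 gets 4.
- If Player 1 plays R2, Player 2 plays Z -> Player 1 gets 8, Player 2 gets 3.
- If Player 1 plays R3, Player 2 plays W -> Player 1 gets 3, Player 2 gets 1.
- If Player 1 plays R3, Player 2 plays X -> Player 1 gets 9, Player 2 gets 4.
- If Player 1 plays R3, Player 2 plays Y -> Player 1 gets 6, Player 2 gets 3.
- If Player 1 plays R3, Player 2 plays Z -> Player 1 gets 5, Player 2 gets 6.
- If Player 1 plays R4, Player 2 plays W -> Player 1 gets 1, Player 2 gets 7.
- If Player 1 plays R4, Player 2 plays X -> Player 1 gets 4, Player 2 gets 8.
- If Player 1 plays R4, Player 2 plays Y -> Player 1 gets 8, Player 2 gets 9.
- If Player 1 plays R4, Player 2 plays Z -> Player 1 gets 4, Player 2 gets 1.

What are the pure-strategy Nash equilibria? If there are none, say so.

Mark each player's best response to every combination of opponents' strategies; a profile where every player is best-responding is a pure Nash equilibrium.
Player 1 against W: payoffs 4, 8, 3, 1 → best response R2.
Player 1 against X: payoffs 8, 1, 9, 4 → best response R3.
Player 1 against Y: payoffs 1, 3, 6, 8 → best response R4.
Player 1 against Z: payoffs 3, 8, 5, 4 → best response R2.
Player 2 against R1: payoffs 0, 6, 3, 8 → best response Z.
Player 2 against R2: payoffs 9, 5, 4, 3 → best response W.
Player 2 against R3: payoffs 1, 4, 3, 6 → best response Z.
Player 2 against R4: payoffs 7, 8, 9, 1 → best response Y.
Mutual best responses: (R2, W); (R4, Y).

The pure Nash equilibria are (R2, W); (R4, Y).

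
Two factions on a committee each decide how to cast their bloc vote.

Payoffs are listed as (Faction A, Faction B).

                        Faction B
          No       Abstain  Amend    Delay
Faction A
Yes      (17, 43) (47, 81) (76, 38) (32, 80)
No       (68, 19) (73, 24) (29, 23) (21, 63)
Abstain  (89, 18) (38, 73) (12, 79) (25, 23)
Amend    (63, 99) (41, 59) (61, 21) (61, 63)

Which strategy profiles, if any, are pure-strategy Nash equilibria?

(Yes, No): Faction A can switch to No (17 → 68). Not NE.
(Yes, Abstain): Faction A can switch to No (47 → 73). Not NE.
(Yes, Amend): Faction B can switch to No (38 → 43). Not NE.
(Yes, Delay): Faction A can switch to Amend (32 → 61). Not NE.
(No, No): Faction A can switch to Abstain (68 → 89). Not NE.
(No, Abstain): Faction B can switch to Delay (24 → 63). Not NE.
(No, Amend): Faction A can switch to Yes (29 → 76). Not NE.
(No, Delay): Faction A can switch to Yes (21 → 32). Not NE.
(Abstain, No): Faction B can switch to Abstain (18 → 73). Not NE.
(Abstain, Abstain): Faction A can switch to Yes (38 → 47). Not NE.
(Abstain, Amend): Faction A can switch to Yes (12 → 76). Not NE.
(Abstain, Delay): Faction A can switch to Yes (25 → 32). Not NE.
(The remaining 4 profiles each have a profitable deviation by the same check.)

There is no pure-strategy Nash equilibrium.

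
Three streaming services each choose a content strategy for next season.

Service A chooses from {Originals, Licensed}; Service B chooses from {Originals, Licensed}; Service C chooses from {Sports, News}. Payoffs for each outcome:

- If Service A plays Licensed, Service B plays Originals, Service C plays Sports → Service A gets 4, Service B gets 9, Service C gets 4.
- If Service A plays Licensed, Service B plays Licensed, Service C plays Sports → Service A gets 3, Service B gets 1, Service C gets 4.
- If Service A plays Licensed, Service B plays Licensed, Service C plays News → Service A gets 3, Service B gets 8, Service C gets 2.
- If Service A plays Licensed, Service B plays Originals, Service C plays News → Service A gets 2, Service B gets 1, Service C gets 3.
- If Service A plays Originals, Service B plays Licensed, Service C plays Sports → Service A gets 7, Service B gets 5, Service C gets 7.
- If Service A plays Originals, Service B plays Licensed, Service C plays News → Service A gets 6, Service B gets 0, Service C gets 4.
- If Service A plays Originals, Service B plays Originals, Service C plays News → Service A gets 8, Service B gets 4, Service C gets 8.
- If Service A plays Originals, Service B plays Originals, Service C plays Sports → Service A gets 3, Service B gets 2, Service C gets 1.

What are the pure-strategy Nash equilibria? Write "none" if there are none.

Service A against (Originals, Sports): payoffs 3, 4 → best response Licensed.
Service A against (Originals, News): payoffs 8, 2 → best response Originals.
Service A against (Licensed, Sports): payoffs 7, 3 → best response Originals.
Service A against (Licensed, News): payoffs 6, 3 → best response Originals.
Service B against (Originals, Sports): payoffs 2, 5 → best response Licensed.
Service B against (Originals, News): payoffs 4, 0 → best response Originals.
Service B against (Licensed, Sports): payoffs 9, 1 → best response Originals.
Service B against (Licensed, News): payoffs 1, 8 → best response Licensed.
Service C against (Originals, Originals): payoffs 1, 8 → best response News.
Service C against (Originals, Licensed): payoffs 7, 4 → best response Sports.
Service C against (Licensed, Originals): payoffs 4, 3 → best response Sports.
Service C against (Licensed, Licensed): payoffs 4, 2 → best response Sports.
Mutual best responses: (Originals, Originals, News); (Originals, Licensed, Sports); (Licensed, Originals, Sports).

Pure-strategy Nash equilibria: (Originals, Originals, News) and (Originals, Licensed, Sports) and (Licensed, Originals, Sports)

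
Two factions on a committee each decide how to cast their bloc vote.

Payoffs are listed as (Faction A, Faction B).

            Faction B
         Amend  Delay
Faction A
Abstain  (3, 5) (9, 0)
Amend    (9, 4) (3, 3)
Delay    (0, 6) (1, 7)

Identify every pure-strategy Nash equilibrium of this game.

The unique pure-strategy Nash equilibrium is (Amend, Amend).

Faction A against Amend: payoffs 3, 9, 0 → best response Amend.
Faction A against Delay: payoffs 9, 3, 1 → best response Abstain.
Faction B against Abstain: payoffs 5, 0 → best response Amend.
Faction B against Amend: payoffs 4, 3 → best response Amend.
Faction B against Delay: payoffs 6, 7 → best response Delay.
Mutual best responses: (Amend, Amend).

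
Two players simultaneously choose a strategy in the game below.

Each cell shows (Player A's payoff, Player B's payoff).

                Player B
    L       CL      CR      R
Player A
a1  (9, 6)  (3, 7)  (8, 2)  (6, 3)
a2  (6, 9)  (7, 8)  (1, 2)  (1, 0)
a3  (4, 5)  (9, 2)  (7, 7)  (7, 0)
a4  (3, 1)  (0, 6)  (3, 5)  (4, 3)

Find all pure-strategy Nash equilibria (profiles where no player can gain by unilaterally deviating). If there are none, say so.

Player A against L: payoffs 9, 6, 4, 3 → best response a1.
Player A against CL: payoffs 3, 7, 9, 0 → best response a3.
Player A against CR: payoffs 8, 1, 7, 3 → best response a1.
Player A against R: payoffs 6, 1, 7, 4 → best response a3.
Player B against a1: payoffs 6, 7, 2, 3 → best response CL.
Player B against a2: payoffs 9, 8, 2, 0 → best response L.
Player B against a3: payoffs 5, 2, 7, 0 → best response CR.
Player B against a4: payoffs 1, 6, 5, 3 → best response CL.
No profile is a mutual best response for all players.

This game has no pure Nash equilibrium.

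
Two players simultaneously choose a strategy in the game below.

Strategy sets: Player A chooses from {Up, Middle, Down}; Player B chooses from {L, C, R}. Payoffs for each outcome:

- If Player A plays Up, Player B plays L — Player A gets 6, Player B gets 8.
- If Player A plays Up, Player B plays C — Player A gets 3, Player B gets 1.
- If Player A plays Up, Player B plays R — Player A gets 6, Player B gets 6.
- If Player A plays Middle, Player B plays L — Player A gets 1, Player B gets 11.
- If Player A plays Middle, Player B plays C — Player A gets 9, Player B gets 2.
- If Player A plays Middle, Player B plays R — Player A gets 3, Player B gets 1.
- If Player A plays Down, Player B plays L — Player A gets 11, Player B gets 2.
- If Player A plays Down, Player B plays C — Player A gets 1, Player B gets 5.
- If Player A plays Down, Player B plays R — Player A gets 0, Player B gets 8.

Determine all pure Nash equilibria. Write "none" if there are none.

(Up, L): Player A can switch to Down (6 → 11). Not NE.
(Up, C): Player A can switch to Middle (3 → 9). Not NE.
(Up, R): Player B can switch to L (6 → 8). Not NE.
(Middle, L): Player A can switch to Up (1 → 6). Not NE.
(Middle, C): Player B can switch to L (2 → 11). Not NE.
(Middle, R): Player A can switch to Up (3 → 6). Not NE.
(Down, L): Player B can switch to C (2 → 5). Not NE.
(Down, C): Player A can switch to Up (1 → 3). Not NE.
(The remaining 1 profile has a profitable deviation by the same check.)

none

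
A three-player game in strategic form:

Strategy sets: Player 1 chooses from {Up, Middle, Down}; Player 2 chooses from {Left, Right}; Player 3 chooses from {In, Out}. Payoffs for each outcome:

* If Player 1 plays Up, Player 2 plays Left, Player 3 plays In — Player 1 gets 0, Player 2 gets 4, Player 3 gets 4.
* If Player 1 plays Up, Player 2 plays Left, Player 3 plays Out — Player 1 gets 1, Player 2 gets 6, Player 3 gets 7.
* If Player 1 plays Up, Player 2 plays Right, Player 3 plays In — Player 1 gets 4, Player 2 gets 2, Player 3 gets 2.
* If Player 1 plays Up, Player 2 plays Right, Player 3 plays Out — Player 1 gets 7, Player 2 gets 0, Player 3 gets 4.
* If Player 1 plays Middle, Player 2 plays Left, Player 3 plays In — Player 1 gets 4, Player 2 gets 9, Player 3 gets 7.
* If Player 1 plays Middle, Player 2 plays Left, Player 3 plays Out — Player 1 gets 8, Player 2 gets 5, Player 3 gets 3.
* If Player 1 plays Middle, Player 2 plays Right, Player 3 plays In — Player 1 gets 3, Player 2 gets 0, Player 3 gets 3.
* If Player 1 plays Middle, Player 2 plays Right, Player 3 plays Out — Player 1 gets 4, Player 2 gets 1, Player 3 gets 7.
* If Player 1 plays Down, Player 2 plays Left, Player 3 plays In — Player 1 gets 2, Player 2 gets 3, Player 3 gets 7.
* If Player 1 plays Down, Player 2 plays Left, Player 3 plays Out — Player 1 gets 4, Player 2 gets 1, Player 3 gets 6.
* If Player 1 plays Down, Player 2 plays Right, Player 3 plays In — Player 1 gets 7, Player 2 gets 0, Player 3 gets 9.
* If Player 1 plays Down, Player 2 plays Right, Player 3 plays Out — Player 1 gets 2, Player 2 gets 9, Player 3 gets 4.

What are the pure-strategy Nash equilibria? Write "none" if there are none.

The unique pure-strategy Nash equilibrium is (Middle, Left, In).

Player 1 against (Left, In): payoffs 0, 4, 2 → best response Middle.
Player 1 against (Left, Out): payoffs 1, 8, 4 → best response Middle.
Player 1 against (Right, In): payoffs 4, 3, 7 → best response Down.
Player 1 against (Right, Out): payoffs 7, 4, 2 → best response Up.
Player 2 against (Up, In): payoffs 4, 2 → best response Left.
Player 2 against (Up, Out): payoffs 6, 0 → best response Left.
Player 2 against (Middle, In): payoffs 9, 0 → best response Left.
Player 2 against (Middle, Out): payoffs 5, 1 → best response Left.
Player 2 against (Down, In): payoffs 3, 0 → best response Left.
Player 2 against (Down, Out): payoffs 1, 9 → best response Right.
Player 3 against (Up, Left): payoffs 4, 7 → best response Out.
Player 3 against (Up, Right): payoffs 2, 4 → best response Out.
Player 3 against (Middle, Left): payoffs 7, 3 → best response In.
Player 3 against (Middle, Right): payoffs 3, 7 → best response Out.
Player 3 against (Down, Left): payoffs 7, 6 → best response In.
Player 3 against (Down, Right): payoffs 9, 4 → best response In.
Mutual best responses: (Middle, Left, In).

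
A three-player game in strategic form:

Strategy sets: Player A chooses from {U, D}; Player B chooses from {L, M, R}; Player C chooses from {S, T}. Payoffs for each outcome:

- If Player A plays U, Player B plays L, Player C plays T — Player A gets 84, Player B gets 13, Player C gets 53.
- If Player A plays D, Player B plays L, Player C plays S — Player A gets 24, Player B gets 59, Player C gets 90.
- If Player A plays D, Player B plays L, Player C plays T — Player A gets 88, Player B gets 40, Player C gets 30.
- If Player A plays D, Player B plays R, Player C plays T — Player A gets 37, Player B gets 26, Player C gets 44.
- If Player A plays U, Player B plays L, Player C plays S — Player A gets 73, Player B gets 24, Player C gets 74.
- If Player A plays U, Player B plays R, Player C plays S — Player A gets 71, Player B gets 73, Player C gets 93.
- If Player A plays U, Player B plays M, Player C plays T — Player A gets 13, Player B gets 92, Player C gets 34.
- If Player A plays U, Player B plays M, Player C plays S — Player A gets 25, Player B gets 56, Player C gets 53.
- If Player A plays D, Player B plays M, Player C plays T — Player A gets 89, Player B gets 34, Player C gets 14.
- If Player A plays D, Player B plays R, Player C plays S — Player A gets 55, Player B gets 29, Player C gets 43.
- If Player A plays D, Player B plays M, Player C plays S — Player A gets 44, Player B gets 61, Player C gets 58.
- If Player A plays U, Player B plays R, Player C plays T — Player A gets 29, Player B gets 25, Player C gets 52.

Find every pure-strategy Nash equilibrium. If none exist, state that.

(U, R, S); (D, M, S)

Player A against (L, S): payoffs 73, 24 → best response U.
Player A against (L, T): payoffs 84, 88 → best response D.
Player A against (M, S): payoffs 25, 44 → best response D.
Player A against (M, T): payoffs 13, 89 → best response D.
Player A against (R, S): payoffs 71, 55 → best response U.
Player A against (R, T): payoffs 29, 37 → best response D.
Player B against (U, S): payoffs 24, 56, 73 → best response R.
Player B against (U, T): payoffs 13, 92, 25 → best response M.
Player B against (D, S): payoffs 59, 61, 29 → best response M.
Player B against (D, T): payoffs 40, 34, 26 → best response L.
Player C against (U, L): payoffs 74, 53 → best response S.
Player C against (U, M): payoffs 53, 34 → best response S.
Player C against (U, R): payoffs 93, 52 → best response S.
Player C against (D, L): payoffs 90, 30 → best response S.
Player C against (D, M): payoffs 58, 14 → best response S.
Player C against (D, R): payoffs 43, 44 → best response T.
Mutual best responses: (U, R, S); (D, M, S).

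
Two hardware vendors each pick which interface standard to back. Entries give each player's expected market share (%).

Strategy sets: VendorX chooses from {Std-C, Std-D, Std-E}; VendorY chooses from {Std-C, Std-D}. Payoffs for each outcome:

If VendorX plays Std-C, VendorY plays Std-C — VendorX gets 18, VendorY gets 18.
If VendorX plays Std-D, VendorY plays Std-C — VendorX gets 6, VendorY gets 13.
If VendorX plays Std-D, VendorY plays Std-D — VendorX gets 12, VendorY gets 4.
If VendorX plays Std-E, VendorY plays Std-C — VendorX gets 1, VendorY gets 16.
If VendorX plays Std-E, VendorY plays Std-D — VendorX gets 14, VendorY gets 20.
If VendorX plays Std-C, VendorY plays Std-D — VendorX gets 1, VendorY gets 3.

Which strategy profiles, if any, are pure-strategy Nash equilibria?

The pure Nash equilibria are (Std-C, Std-C), (Std-E, Std-D).

VendorX against Std-C: payoffs 18, 6, 1 → best response Std-C.
VendorX against Std-D: payoffs 1, 12, 14 → best response Std-E.
VendorY against Std-C: payoffs 18, 3 → best response Std-C.
VendorY against Std-D: payoffs 13, 4 → best response Std-C.
VendorY against Std-E: payoffs 16, 20 → best response Std-D.
Mutual best responses: (Std-C, Std-C); (Std-E, Std-D).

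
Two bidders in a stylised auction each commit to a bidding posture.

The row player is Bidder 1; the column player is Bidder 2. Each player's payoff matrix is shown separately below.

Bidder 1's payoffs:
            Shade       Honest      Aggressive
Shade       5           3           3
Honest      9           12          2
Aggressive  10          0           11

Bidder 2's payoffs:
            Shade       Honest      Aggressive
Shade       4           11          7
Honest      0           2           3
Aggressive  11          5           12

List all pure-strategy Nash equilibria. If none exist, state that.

Bidder 1 against Shade: payoffs 5, 9, 10 → best response Aggressive.
Bidder 1 against Honest: payoffs 3, 12, 0 → best response Honest.
Bidder 1 against Aggressive: payoffs 3, 2, 11 → best response Aggressive.
Bidder 2 against Shade: payoffs 4, 11, 7 → best response Honest.
Bidder 2 against Honest: payoffs 0, 2, 3 → best response Aggressive.
Bidder 2 against Aggressive: payoffs 11, 5, 12 → best response Aggressive.
Mutual best responses: (Aggressive, Aggressive).

Pure NE: (Aggressive, Aggressive)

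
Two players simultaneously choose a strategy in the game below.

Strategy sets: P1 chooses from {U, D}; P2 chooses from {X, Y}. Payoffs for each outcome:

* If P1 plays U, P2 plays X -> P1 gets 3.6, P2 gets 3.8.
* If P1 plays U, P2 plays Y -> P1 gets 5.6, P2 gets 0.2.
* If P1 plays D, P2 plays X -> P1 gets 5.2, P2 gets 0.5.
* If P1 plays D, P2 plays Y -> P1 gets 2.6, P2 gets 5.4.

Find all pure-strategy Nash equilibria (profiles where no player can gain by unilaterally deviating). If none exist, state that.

This game has no pure Nash equilibrium.

P1 against X: payoffs 3.6, 5.2 → best response D.
P1 against Y: payoffs 5.6, 2.6 → best response U.
P2 against U: payoffs 3.8, 0.2 → best response X.
P2 against D: payoffs 0.5, 5.4 → best response Y.
No profile is a mutual best response for all players.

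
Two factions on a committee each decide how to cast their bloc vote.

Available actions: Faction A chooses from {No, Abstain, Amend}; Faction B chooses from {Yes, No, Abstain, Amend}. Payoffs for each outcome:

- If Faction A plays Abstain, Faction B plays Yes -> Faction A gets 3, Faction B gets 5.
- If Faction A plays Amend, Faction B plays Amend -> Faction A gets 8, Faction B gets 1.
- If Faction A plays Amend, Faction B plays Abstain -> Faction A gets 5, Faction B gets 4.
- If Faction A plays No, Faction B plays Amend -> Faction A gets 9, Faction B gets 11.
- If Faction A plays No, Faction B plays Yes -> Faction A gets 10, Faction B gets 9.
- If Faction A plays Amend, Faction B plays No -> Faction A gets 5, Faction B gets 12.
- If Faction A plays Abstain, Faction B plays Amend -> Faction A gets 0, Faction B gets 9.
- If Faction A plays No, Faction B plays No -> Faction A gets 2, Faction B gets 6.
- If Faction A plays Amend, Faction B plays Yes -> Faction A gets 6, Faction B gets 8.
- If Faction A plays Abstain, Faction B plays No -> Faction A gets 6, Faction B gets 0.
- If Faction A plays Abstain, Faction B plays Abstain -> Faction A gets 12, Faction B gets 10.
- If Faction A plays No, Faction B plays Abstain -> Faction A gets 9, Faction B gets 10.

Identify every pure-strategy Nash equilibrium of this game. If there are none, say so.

Pure-strategy Nash equilibria: (No, Amend) and (Abstain, Abstain)

(No, Yes): Faction B can switch to Abstain (9 → 10). Not NE.
(No, No): Faction A can switch to Abstain (2 → 6). Not NE.
(No, Abstain): Faction A can switch to Abstain (9 → 12). Not NE.
(No, Amend): Faction A gets 9, best alternative 8; Faction B gets 11, best alternative 10. No profitable deviation — NE.
(Abstain, Yes): Faction A can switch to No (3 → 10). Not NE.
(Abstain, No): Faction B can switch to Yes (0 → 5). Not NE.
(Abstain, Abstain): Faction A gets 12, best alternative 9; Faction B gets 10, best alternative 9. No profitable deviation — NE.
(Abstain, Amend): Faction A can switch to No (0 → 9). Not NE.
(Amend, Yes): Faction A can switch to No (6 → 10). Not NE.
(Amend, No): Faction A can switch to Abstain (5 → 6). Not NE.
(The remaining 2 profiles each have a profitable deviation by the same check.)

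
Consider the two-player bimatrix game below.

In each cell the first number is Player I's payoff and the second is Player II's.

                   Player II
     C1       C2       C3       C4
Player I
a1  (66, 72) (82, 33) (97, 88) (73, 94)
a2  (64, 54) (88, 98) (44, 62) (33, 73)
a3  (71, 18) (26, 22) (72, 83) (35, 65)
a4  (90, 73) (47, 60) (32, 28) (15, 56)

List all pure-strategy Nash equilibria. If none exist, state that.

Player I against C1: payoffs 66, 64, 71, 90 → best response a4.
Player I against C2: payoffs 82, 88, 26, 47 → best response a2.
Player I against C3: payoffs 97, 44, 72, 32 → best response a1.
Player I against C4: payoffs 73, 33, 35, 15 → best response a1.
Player II against a1: payoffs 72, 33, 88, 94 → best response C4.
Player II against a2: payoffs 54, 98, 62, 73 → best response C2.
Player II against a3: payoffs 18, 22, 83, 65 → best response C3.
Player II against a4: payoffs 73, 60, 28, 56 → best response C1.
Mutual best responses: (a1, C4); (a2, C2); (a4, C1).

(a1, C4), (a2, C2), (a4, C1)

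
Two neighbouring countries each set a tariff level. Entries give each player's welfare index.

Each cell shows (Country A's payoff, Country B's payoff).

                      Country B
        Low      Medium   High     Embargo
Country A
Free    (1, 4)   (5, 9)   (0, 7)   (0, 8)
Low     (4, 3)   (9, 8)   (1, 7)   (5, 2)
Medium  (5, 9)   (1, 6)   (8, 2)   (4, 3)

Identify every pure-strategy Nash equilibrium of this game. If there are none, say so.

The pure Nash equilibria are (Low, Medium) and (Medium, Low).

For each strategy profile, look for a profitable unilateral deviation.
(Free, Low): Country A can switch to Low (1 → 4). Not NE.
(Free, Medium): Country A can switch to Low (5 → 9). Not NE.
(Free, High): Country A can switch to Low (0 → 1). Not NE.
(Free, Embargo): Country A can switch to Low (0 → 5). Not NE.
(Low, Low): Country A can switch to Medium (4 → 5). Not NE.
(Low, Medium): Country A gets 9, best alternative 5; Country B gets 8, best alternative 7. No profitable deviation — NE.
(Low, High): Country A can switch to Medium (1 → 8). Not NE.
(Low, Embargo): Country B can switch to Low (2 → 3). Not NE.
(Medium, Low): Country A gets 5, best alternative 4; Country B gets 9, best alternative 6. No profitable deviation — NE.
(Medium, Medium): Country A can switch to Free (1 → 5). Not NE.
(Medium, High): Country B can switch to Low (2 → 9). Not NE.
(Medium, Embargo): Country A can switch to Low (4 → 5). Not NE.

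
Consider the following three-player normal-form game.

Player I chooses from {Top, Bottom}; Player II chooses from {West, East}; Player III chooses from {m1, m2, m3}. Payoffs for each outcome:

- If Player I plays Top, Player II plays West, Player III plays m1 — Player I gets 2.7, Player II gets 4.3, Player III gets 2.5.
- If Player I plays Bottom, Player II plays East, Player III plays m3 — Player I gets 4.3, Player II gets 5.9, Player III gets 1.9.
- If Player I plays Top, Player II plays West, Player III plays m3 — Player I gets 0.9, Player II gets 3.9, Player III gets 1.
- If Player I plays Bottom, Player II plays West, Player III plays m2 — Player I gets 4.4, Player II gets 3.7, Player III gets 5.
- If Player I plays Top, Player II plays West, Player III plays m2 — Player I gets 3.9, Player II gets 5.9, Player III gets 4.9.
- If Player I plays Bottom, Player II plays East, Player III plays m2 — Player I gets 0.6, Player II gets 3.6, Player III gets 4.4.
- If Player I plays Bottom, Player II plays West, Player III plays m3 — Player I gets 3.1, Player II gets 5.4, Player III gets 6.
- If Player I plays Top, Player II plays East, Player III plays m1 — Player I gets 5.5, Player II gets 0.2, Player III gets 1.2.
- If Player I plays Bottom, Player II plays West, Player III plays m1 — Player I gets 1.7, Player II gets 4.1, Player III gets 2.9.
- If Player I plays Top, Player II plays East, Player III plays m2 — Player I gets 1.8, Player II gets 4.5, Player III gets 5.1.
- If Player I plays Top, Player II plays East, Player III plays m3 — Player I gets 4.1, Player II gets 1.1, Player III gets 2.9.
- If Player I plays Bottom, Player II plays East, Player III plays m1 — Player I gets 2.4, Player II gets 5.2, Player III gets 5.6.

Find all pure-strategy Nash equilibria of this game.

For each player, find the best response to each opponent profile; mutual best responses are the pure NE.
Player I against (West, m1): payoffs 2.7, 1.7 → best response Top.
Player I against (West, m2): payoffs 3.9, 4.4 → best response Bottom.
Player I against (West, m3): payoffs 0.9, 3.1 → best response Bottom.
Player I against (East, m1): payoffs 5.5, 2.4 → best response Top.
Player I against (East, m2): payoffs 1.8, 0.6 → best response Top.
Player I against (East, m3): payoffs 4.1, 4.3 → best response Bottom.
Player II against (Top, m1): payoffs 4.3, 0.2 → best response West.
Player II against (Top, m2): payoffs 5.9, 4.5 → best response West.
Player II against (Top, m3): payoffs 3.9, 1.1 → best response West.
Player II against (Bottom, m1): payoffs 4.1, 5.2 → best response East.
Player II against (Bottom, m2): payoffs 3.7, 3.6 → best response West.
Player II against (Bottom, m3): payoffs 5.4, 5.9 → best response East.
Player III against (Top, West): payoffs 2.5, 4.9, 1 → best response m2.
Player III against (Top, East): payoffs 1.2, 5.1, 2.9 → best response m2.
Player III against (Bottom, West): payoffs 2.9, 5, 6 → best response m3.
Player III against (Bottom, East): payoffs 5.6, 4.4, 1.9 → best response m1.
No profile is a mutual best response for all players.

This game has no pure Nash equilibrium.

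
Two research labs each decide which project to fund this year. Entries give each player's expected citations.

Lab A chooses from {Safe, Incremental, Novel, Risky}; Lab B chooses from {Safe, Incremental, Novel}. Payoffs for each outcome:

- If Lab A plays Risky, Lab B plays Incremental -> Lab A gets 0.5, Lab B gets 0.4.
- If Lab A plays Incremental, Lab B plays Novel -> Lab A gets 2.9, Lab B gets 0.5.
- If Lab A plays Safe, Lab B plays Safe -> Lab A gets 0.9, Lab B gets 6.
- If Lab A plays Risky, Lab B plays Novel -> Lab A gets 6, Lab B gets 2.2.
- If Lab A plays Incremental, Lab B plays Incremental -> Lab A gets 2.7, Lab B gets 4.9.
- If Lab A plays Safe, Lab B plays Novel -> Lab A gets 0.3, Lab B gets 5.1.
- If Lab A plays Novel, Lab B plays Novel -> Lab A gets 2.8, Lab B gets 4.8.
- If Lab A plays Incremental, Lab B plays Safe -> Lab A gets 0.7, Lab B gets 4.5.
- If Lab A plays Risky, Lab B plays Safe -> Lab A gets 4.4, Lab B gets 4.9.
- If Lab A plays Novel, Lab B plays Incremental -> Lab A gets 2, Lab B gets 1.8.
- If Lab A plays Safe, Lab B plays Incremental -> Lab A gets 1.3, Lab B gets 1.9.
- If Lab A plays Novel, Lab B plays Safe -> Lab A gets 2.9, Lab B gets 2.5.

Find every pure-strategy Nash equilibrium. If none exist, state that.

Lab A against Safe: payoffs 0.9, 0.7, 2.9, 4.4 → best response Risky.
Lab A against Incremental: payoffs 1.3, 2.7, 2, 0.5 → best response Incremental.
Lab A against Novel: payoffs 0.3, 2.9, 2.8, 6 → best response Risky.
Lab B against Safe: payoffs 6, 1.9, 5.1 → best response Safe.
Lab B against Incremental: payoffs 4.5, 4.9, 0.5 → best response Incremental.
Lab B against Novel: payoffs 2.5, 1.8, 4.8 → best response Novel.
Lab B against Risky: payoffs 4.9, 0.4, 2.2 → best response Safe.
Mutual best responses: (Incremental, Incremental); (Risky, Safe).

(Incremental, Incremental), (Risky, Safe)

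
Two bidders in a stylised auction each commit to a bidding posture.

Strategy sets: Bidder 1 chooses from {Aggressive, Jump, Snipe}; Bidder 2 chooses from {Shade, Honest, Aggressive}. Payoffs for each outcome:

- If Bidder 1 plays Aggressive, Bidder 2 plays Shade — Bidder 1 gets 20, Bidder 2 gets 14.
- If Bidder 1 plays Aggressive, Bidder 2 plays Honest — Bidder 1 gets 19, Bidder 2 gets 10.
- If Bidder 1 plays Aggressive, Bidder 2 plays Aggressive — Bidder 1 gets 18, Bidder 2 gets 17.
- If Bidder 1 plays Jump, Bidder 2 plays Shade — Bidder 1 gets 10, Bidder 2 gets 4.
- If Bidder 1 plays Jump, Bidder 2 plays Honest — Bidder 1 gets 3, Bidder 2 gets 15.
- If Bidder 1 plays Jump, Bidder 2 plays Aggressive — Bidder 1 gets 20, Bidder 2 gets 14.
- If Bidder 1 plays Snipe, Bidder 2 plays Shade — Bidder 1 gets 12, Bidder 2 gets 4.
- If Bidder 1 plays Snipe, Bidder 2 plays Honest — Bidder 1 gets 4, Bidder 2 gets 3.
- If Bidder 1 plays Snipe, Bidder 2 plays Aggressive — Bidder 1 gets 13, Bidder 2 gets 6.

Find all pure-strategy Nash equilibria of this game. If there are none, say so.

Bidder 1 against Shade: payoffs 20, 10, 12 → best response Aggressive.
Bidder 1 against Honest: payoffs 19, 3, 4 → best response Aggressive.
Bidder 1 against Aggressive: payoffs 18, 20, 13 → best response Jump.
Bidder 2 against Aggressive: payoffs 14, 10, 17 → best response Aggressive.
Bidder 2 against Jump: payoffs 4, 15, 14 → best response Honest.
Bidder 2 against Snipe: payoffs 4, 3, 6 → best response Aggressive.
No profile is a mutual best response for all players.

This game has no pure Nash equilibrium.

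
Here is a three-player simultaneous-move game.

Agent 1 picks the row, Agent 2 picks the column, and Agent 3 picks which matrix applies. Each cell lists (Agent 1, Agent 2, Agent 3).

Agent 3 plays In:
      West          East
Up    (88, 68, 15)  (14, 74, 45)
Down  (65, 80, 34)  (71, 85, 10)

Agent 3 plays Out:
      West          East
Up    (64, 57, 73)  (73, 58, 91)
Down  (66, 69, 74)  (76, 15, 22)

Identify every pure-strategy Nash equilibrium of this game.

For each strategy profile, look for a profitable unilateral deviation.
(Up, West, In): Agent 2 can switch to East (68 → 74). Not NE.
(Up, West, Out): Agent 1 can switch to Down (64 → 66). Not NE.
(Up, East, In): Agent 1 can switch to Down (14 → 71). Not NE.
(Up, East, Out): Agent 1 can switch to Down (73 → 76). Not NE.
(Down, West, In): Agent 1 can switch to Up (65 → 88). Not NE.
(Down, West, Out): Agent 1 gets 66, best alternative 64; Agent 2 gets 69, best alternative 15; Agent 3 gets 74, best alternative 34. No profitable deviation — NE.
(Down, East, In): Agent 3 can switch to Out (10 → 22). Not NE.
(Down, East, Out): Agent 2 can switch to West (15 → 69). Not NE.

The unique pure-strategy Nash equilibrium is (Down, West, Out).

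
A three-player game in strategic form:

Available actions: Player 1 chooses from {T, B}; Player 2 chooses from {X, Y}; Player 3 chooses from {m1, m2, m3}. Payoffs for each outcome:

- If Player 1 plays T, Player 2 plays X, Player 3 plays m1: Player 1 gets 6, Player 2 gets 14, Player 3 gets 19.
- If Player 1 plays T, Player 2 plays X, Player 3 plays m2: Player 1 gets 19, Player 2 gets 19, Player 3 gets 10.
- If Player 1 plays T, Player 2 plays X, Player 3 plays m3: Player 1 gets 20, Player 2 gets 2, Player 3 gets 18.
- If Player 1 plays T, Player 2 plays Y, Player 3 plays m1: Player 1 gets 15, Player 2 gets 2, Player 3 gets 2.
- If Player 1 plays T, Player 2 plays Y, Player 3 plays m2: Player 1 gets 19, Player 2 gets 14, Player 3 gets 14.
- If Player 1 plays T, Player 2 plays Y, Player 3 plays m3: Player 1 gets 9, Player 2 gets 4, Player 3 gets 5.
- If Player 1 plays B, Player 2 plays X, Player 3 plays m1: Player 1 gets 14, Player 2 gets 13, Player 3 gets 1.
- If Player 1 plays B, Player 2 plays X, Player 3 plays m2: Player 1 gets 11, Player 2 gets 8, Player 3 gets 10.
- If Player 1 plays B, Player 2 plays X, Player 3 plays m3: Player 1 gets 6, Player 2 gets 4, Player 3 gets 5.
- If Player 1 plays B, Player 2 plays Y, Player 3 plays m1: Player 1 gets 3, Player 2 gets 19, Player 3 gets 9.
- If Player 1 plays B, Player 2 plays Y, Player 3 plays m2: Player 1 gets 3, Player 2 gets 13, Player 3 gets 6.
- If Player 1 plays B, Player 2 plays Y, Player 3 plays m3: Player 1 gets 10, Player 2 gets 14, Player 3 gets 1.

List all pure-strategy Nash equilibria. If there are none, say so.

Check each profile: it is a Nash equilibrium iff no player can strictly gain by switching unilaterally.
(T, X, m1): Player 1 can switch to B (6 → 14). Not NE.
(T, X, m2): Player 3 can switch to m1 (10 → 19). Not NE.
(T, X, m3): Player 2 can switch to Y (2 → 4). Not NE.
(T, Y, m1): Player 2 can switch to X (2 → 14). Not NE.
(T, Y, m2): Player 2 can switch to X (14 → 19). Not NE.
(T, Y, m3): Player 1 can switch to B (9 → 10). Not NE.
(B, X, m1): Player 2 can switch to Y (13 → 19). Not NE.
(B, X, m2): Player 1 can switch to T (11 → 19). Not NE.
(B, X, m3): Player 1 can switch to T (6 → 20). Not NE.
(B, Y, m1): Player 1 can switch to T (3 → 15). Not NE.
(The remaining 2 profiles each have a profitable deviation by the same check.)

There is no pure-strategy Nash equilibrium.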